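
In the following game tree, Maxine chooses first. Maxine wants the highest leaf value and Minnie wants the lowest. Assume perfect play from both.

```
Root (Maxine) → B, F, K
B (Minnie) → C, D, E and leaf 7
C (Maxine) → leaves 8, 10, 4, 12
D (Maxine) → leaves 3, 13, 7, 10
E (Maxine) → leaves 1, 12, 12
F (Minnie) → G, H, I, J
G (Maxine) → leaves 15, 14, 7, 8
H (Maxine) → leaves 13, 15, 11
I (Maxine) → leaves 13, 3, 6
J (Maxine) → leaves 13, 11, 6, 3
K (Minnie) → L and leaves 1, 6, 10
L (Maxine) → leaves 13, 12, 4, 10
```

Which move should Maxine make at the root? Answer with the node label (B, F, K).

F

C (Maxine): max(8, 10, 4, 12) = 12
D (Maxine): max(3, 13, 7, 10) = 13
E (Maxine): max(1, 12, 12) = 12
B (Minnie): min(12, 13, 12, 7) = 7
G (Maxine): max(15, 14, 7, 8) = 15
H (Maxine): max(13, 15, 11) = 15
I (Maxine): max(13, 3, 6) = 13
J (Maxine): max(13, 11, 6, 3) = 13
F (Minnie): min(15, 15, 13, 13) = 13
L (Maxine): max(13, 12, 4, 10) = 13
K (Minnie): min(13, 1, 6, 10) = 1
Root (Maxine): max(7, 13, 1) = 13
Maxine picks the child with the highest value: F (value 13).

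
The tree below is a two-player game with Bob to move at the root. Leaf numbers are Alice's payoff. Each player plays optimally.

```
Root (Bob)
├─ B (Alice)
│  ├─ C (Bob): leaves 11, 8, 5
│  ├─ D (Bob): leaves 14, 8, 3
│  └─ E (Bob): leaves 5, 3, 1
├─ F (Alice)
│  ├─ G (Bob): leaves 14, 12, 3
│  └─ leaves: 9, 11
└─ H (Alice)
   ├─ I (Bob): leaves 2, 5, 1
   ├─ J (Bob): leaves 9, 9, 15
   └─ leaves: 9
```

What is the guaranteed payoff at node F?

G: min(14, 12, 3) = 3
F: max(3, 9, 11) = 11

11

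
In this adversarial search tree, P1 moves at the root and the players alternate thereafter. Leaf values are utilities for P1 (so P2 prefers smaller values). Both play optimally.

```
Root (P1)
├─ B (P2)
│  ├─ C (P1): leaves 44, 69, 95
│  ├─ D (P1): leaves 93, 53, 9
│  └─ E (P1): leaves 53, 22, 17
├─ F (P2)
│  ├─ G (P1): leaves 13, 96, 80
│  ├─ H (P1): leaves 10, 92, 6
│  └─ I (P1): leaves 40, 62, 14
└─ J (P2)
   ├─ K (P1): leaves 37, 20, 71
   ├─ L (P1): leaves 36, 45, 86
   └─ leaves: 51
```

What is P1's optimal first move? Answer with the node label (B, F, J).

F

C (P1): max(44, 69, 95) = 95
D (P1): max(93, 53, 9) = 93
E (P1): max(53, 22, 17) = 53
B (P2): min(95, 93, 53) = 53
G (P1): max(13, 96, 80) = 96
H (P1): max(10, 92, 6) = 92
I (P1): max(40, 62, 14) = 62
F (P2): min(96, 92, 62) = 62
K (P1): max(37, 20, 71) = 71
L (P1): max(36, 45, 86) = 86
J (P2): min(71, 86, 51) = 51
Root (P1): max(53, 62, 51) = 62
P1 picks the child with the highest value: F (value 62).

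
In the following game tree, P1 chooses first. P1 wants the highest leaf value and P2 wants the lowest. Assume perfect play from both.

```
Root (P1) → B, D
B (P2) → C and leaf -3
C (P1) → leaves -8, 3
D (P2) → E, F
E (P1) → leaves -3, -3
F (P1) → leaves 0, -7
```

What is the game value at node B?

C: max(-8, 3) = 3
B: min(3, -3) = -3

-3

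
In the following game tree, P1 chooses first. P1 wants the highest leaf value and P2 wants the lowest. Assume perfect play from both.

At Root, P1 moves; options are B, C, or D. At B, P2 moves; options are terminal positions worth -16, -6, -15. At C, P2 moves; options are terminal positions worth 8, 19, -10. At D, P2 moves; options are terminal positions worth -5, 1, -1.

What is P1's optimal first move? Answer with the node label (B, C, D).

B (P2): min(-16, -6, -15) = -16
C (P2): min(8, 19, -10) = -10
D (P2): min(-5, 1, -1) = -5
Root (P1): max(-16, -10, -5) = -5
P1 picks the child with the highest value: D (value -5).

D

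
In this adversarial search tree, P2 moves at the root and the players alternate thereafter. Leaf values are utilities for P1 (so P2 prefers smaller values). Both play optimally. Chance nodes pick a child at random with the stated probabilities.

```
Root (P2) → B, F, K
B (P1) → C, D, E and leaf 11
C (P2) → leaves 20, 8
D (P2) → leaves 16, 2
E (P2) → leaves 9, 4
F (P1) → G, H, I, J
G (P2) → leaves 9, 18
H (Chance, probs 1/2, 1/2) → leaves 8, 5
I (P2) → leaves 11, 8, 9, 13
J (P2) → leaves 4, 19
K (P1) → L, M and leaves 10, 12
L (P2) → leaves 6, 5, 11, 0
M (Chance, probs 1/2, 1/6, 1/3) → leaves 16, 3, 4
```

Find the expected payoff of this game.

9

C (P2): min(20, 8) = 8
D (P2): min(16, 2) = 2
E (P2): min(9, 4) = 4
B (P1): max(8, 2, 4, 11) = 11
G (P2): min(9, 18) = 9
H (Chance): 1/2·8 + 1/2·5 = 6.5
I (P2): min(11, 8, 9, 13) = 8
J (P2): min(4, 19) = 4
F (P1): max(9, 6.5, 8, 4) = 9
L (P2): min(6, 5, 11, 0) = 0
M (Chance): 1/2·16 + 1/6·3 + 1/3·4 = 9.83
K (P1): max(0, 9.83, 10, 12) = 12
Root (P2): min(11, 9, 12) = 9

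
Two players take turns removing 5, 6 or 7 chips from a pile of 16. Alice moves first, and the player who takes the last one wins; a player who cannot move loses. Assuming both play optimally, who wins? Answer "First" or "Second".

i:   0  1  2  3  4  5  6  7  8  9 10 11 12 13 14 15 16
     L  L  L  L  L  W  W  W  W  W  W  W  L  L  L  L  L
Position 16 is L, so the second player wins.

Second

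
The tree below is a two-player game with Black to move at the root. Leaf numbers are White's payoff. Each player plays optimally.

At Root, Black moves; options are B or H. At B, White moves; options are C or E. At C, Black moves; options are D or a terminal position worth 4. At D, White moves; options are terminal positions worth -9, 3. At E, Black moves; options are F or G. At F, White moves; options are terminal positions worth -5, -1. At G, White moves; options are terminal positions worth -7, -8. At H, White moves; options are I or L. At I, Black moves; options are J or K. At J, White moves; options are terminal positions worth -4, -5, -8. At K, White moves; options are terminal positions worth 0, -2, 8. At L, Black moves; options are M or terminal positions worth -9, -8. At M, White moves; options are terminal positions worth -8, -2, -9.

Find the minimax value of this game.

-4

D (White): max(-9, 3) = 3
C (Black): min(3, 4) = 3
F (White): max(-5, -1) = -1
G (White): max(-7, -8) = -7
E (Black): min(-1, -7) = -7
B (White): max(3, -7) = 3
J (White): max(-4, -5, -8) = -4
K (White): max(0, -2, 8) = 8
I (Black): min(-4, 8) = -4
M (White): max(-8, -2, -9) = -2
L (Black): min(-2, -9, -8) = -9
H (White): max(-4, -9) = -4
Root (Black): min(3, -4) = -4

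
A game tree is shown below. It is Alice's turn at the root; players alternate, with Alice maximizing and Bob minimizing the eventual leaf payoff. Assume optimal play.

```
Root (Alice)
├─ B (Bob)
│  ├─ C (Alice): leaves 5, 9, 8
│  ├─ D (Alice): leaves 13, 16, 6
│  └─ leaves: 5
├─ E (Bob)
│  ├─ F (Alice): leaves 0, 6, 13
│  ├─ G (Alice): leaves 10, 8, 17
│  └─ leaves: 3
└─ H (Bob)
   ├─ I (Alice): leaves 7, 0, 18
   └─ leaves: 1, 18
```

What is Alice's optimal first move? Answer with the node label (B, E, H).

C (Alice): max(5, 9, 8) = 9
D (Alice): max(13, 16, 6) = 16
B (Bob): min(9, 16, 5) = 5
F (Alice): max(0, 6, 13) = 13
G (Alice): max(10, 8, 17) = 17
E (Bob): min(13, 17, 3) = 3
I (Alice): max(7, 0, 18) = 18
H (Bob): min(18, 1, 18) = 1
Root (Alice): max(5, 3, 1) = 5
Alice picks the child with the highest value: B (value 5).

B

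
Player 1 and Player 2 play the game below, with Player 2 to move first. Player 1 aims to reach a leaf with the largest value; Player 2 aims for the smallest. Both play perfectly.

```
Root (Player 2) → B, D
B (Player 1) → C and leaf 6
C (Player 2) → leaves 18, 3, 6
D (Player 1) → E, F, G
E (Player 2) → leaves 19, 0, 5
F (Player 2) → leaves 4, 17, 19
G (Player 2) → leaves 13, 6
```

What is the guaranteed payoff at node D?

6

E: min(19, 0, 5) = 0
F: min(4, 17, 19) = 4
G: min(13, 6) = 6
D: max(0, 4, 6) = 6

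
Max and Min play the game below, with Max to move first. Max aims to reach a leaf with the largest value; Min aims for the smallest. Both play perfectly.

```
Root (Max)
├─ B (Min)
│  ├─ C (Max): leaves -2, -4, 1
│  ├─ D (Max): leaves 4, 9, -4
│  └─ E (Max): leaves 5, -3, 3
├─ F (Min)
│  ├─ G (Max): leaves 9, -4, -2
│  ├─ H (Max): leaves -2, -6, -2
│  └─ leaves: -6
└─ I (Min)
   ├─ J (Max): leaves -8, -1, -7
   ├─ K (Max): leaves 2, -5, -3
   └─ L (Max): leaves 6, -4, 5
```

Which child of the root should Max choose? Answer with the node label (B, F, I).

B

C (Max): max(-2, -4, 1) = 1
D (Max): max(4, 9, -4) = 9
E (Max): max(5, -3, 3) = 5
B (Min): min(1, 9, 5) = 1
G (Max): max(9, -4, -2) = 9
H (Max): max(-2, -6, -2) = -2
F (Min): min(9, -2, -6) = -6
J (Max): max(-8, -1, -7) = -1
K (Max): max(2, -5, -3) = 2
L (Max): max(6, -4, 5) = 6
I (Min): min(-1, 2, 6) = -1
Root (Max): max(1, -6, -1) = 1
Max picks the child with the highest value: B (value 1).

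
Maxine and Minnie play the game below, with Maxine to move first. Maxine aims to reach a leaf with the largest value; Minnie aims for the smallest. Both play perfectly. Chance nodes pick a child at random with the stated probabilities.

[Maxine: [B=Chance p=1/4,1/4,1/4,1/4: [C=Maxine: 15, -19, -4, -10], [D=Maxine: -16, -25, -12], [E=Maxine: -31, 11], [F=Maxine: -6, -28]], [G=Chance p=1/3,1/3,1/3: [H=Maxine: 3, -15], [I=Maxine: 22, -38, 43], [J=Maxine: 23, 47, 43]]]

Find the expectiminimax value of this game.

C (Maxine): max(15, -19, -4, -10) = 15
D (Maxine): max(-16, -25, -12) = -12
E (Maxine): max(-31, 11) = 11
F (Maxine): max(-6, -28) = -6
B (Chance): 1/4·15 + 1/4·-12 + 1/4·11 + 1/4·-6 = 2
H (Maxine): max(3, -15) = 3
I (Maxine): max(22, -38, 43) = 43
J (Maxine): max(23, 47, 43) = 47
G (Chance): 1/3·3 + 1/3·43 + 1/3·47 = 31
Root (Maxine): max(2, 31) = 31

31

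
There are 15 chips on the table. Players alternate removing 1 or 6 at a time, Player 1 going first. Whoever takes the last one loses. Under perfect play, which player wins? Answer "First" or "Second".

Second

Compute winning (W) and losing (L) positions by backward induction:
i:   0  1  2  3  4  5  6  7  8  9 10 11 12 13 14 15
     W  L  W  L  W  L  W  W  L  W  L  W  L  W  W  L
Position 15 is L, so the second player wins.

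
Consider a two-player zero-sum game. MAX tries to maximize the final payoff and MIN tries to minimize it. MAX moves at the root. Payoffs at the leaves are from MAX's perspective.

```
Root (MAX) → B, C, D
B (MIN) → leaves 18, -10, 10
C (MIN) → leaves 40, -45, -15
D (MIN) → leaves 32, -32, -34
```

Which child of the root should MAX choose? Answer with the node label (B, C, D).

B (MIN): min(18, -10, 10) = -10
C (MIN): min(40, -45, -15) = -45
D (MIN): min(32, -32, -34) = -34
Root (MAX): max(-10, -45, -34) = -10
MAX picks the child with the highest value: B (value -10).

B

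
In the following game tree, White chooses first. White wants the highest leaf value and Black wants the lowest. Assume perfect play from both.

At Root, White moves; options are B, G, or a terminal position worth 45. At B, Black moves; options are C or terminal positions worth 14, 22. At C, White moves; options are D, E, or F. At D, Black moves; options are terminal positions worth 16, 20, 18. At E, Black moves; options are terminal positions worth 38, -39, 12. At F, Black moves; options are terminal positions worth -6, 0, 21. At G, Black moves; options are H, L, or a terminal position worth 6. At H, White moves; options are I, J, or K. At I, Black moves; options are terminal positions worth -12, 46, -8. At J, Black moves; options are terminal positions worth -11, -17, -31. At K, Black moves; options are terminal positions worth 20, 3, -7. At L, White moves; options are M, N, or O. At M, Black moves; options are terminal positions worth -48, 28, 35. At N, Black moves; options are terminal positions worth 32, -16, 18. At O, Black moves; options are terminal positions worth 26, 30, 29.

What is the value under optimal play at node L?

M: min(-48, 28, 35) = -48
N: min(32, -16, 18) = -16
O: min(26, 30, 29) = 26
L: max(-48, -16, 26) = 26

26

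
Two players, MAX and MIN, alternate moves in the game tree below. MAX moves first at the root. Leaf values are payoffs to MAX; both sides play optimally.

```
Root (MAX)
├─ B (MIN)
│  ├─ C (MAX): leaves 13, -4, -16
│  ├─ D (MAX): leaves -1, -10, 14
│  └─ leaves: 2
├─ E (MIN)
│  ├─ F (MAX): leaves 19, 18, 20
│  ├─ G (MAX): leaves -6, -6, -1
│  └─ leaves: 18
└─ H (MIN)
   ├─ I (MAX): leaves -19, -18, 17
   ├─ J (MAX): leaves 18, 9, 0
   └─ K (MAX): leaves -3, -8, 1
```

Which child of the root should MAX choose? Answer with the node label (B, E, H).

B

C (MAX): max(13, -4, -16) = 13
D (MAX): max(-1, -10, 14) = 14
B (MIN): min(13, 14, 2) = 2
F (MAX): max(19, 18, 20) = 20
G (MAX): max(-6, -6, -1) = -1
E (MIN): min(20, -1, 18) = -1
I (MAX): max(-19, -18, 17) = 17
J (MAX): max(18, 9, 0) = 18
K (MAX): max(-3, -8, 1) = 1
H (MIN): min(17, 18, 1) = 1
Root (MAX): max(2, -1, 1) = 2
MAX picks the child with the highest value: B (value 2).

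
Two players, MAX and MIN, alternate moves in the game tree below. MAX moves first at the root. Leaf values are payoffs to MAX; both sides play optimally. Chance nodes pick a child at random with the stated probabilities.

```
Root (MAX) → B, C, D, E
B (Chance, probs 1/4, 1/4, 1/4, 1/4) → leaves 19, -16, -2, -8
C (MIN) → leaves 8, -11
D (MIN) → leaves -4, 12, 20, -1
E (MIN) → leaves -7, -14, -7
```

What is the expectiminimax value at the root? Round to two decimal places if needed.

B (Chance): 1/4·19 + 1/4·-16 + 1/4·-2 + 1/4·-8 = -1.75
C (MIN): min(8, -11) = -11
D (MIN): min(-4, 12, 20, -1) = -4
E (MIN): min(-7, -14, -7) = -14
Root (MAX): max(-1.75, -11, -4, -14) = -1.75

-1.75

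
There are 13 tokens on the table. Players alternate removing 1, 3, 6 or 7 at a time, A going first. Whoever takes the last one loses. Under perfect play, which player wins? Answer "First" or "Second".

Positions where the player to move wins (W) vs loses (L):
i:   0  1  2  3  4  5  6  7  8  9 10 11 12 13
     W  L  W  L  W  L  W  W  W  W  W  W  W  L
Position 13 is L, so the second player wins.

Second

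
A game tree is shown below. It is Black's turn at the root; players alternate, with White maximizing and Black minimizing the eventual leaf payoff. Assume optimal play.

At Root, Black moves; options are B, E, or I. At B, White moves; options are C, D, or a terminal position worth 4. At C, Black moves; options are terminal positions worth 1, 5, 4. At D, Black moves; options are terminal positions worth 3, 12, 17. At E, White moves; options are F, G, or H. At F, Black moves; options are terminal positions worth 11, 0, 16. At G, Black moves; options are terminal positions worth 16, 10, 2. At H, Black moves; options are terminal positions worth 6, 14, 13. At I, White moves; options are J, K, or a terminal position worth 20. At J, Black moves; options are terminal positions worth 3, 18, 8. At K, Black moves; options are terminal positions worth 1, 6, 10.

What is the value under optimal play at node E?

6

F: min(11, 0, 16) = 0
G: min(16, 10, 2) = 2
H: min(6, 14, 13) = 6
E: max(0, 2, 6) = 6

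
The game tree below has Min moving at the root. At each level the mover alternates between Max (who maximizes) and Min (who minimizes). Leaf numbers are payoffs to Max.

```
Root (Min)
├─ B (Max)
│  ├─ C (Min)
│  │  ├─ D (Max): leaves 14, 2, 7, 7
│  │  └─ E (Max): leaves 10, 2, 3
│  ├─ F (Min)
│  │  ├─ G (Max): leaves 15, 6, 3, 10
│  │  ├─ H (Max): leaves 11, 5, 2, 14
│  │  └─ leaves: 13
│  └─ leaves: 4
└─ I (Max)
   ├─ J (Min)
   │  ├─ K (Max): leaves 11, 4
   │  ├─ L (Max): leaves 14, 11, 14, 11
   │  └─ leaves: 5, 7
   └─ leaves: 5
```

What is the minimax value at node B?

13

D: max(14, 2, 7, 7) = 14
E: max(10, 2, 3) = 10
C: min(14, 10) = 10
G: max(15, 6, 3, 10) = 15
H: max(11, 5, 2, 14) = 14
F: min(15, 14, 13) = 13
B: max(10, 13, 4) = 13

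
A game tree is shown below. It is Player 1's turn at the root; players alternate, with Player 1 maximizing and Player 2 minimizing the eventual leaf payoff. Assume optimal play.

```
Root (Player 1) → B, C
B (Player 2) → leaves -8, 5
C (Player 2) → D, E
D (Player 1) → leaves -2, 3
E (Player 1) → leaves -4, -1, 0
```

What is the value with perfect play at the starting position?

B (Player 2): min(-8, 5) = -8
D (Player 1): max(-2, 3) = 3
E (Player 1): max(-4, -1, 0) = 0
C (Player 2): min(3, 0) = 0
Root (Player 1): max(-8, 0) = 0

0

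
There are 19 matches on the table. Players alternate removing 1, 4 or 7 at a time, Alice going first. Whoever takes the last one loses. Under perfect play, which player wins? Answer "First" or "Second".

Second

Positions where the player to move wins (W) vs loses (L):
i:   0  1  2  3  4  5  6  7  8  9 10 11 12 13 14 15 16 17 18 19
     W  L  W  L  W  W  L  W  W  L  W  L  W  W  L  W  W  L  W  L
Position 19 is L, so the second player wins.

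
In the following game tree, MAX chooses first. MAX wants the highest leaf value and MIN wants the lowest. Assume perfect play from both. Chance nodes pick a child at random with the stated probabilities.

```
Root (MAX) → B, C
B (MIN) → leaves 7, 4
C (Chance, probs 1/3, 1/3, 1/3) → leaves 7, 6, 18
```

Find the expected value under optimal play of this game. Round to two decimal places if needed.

B (MIN): min(7, 4) = 4
C (Chance): 1/3·7 + 1/3·6 + 1/3·18 = 10.33
Root (MAX): max(4, 10.33) = 10.33

10.33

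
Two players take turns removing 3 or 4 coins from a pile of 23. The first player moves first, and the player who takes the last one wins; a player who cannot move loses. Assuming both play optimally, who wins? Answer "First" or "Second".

Compute winning (W) and losing (L) positions by backward induction:
i:   0  1  2  3  4  5  6  7  8  9 10 11 12 13 14 15 16 17 18 19 20 21 22 23
     L  L  L  W  W  W  W  L  L  L  W  W  W  W  L  L  L  W  W  W  W  L  L  L
Position 23 is L, so the second player wins.

Second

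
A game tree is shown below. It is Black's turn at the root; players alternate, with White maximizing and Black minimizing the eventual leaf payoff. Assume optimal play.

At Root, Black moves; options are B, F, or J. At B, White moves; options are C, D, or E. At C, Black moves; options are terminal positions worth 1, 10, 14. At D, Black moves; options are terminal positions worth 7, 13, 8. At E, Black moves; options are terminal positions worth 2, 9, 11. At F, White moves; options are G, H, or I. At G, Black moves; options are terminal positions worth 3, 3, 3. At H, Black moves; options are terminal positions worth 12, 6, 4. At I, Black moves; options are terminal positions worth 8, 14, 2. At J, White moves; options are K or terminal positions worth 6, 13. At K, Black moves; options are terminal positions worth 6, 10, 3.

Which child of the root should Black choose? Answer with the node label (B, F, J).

C (Black): min(1, 10, 14) = 1
D (Black): min(7, 13, 8) = 7
E (Black): min(2, 9, 11) = 2
B (White): max(1, 7, 2) = 7
G (Black): min(3, 3, 3) = 3
H (Black): min(12, 6, 4) = 4
I (Black): min(8, 14, 2) = 2
F (White): max(3, 4, 2) = 4
K (Black): min(6, 10, 3) = 3
J (White): max(3, 6, 13) = 13
Root (Black): min(7, 4, 13) = 4
Black picks the child with the lowest value: F (value 4).

F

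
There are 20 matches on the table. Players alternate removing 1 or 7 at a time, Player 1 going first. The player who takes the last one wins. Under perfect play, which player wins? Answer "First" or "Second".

Mark each pile size as W (mover wins) or L (mover loses):
i:   0  1  2  3  4  5  6  7  8  9 10 11 12 13 14 15 16 17 18 19 20
     L  W  L  W  L  W  L  W  L  W  L  W  L  W  L  W  L  W  L  W  L
Position 20 is L, so the second player wins.

Second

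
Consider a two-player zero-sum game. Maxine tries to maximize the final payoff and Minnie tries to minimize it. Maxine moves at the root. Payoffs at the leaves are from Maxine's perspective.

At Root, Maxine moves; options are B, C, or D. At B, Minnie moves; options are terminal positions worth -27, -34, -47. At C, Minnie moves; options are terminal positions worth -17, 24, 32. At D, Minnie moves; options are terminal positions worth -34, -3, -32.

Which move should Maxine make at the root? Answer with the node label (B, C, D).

C

B (Minnie): min(-27, -34, -47) = -47
C (Minnie): min(-17, 24, 32) = -17
D (Minnie): min(-34, -3, -32) = -34
Root (Maxine): max(-47, -17, -34) = -17
Maxine picks the child with the highest value: C (value -17).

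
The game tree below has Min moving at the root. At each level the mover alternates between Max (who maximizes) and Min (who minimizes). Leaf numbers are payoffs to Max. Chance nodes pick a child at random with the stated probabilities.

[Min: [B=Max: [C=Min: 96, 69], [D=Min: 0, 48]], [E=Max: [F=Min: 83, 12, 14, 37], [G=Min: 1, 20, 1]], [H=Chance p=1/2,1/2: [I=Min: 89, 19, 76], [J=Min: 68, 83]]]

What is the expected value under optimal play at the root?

12

C (Min): min(96, 69) = 69
D (Min): min(0, 48) = 0
B (Max): max(69, 0) = 69
F (Min): min(83, 12, 14, 37) = 12
G (Min): min(1, 20, 1) = 1
E (Max): max(12, 1) = 12
I (Min): min(89, 19, 76) = 19
J (Min): min(68, 83) = 68
H (Chance): 1/2·19 + 1/2·68 = 43.5
Root (Min): min(69, 12, 43.5) = 12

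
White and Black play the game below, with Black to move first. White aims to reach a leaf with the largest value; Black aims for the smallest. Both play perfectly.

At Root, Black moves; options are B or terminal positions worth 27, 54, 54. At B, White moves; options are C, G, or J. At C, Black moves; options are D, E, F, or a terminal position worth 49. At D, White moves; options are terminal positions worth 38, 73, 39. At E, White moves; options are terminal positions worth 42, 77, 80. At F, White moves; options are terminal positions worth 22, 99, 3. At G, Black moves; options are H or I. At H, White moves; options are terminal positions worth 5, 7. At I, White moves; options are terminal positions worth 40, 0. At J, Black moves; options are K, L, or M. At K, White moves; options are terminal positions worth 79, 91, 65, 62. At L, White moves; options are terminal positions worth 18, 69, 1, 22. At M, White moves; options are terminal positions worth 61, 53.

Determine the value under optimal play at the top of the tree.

27

D (White): max(38, 73, 39) = 73
E (White): max(42, 77, 80) = 80
F (White): max(22, 99, 3) = 99
C (Black): min(73, 80, 99, 49) = 49
H (White): max(5, 7) = 7
I (White): max(40, 0) = 40
G (Black): min(7, 40) = 7
K (White): max(79, 91, 65, 62) = 91
L (White): max(18, 69, 1, 22) = 69
M (White): max(61, 53) = 61
J (Black): min(91, 69, 61) = 61
B (White): max(49, 7, 61) = 61
Root (Black): min(61, 27, 54, 54) = 27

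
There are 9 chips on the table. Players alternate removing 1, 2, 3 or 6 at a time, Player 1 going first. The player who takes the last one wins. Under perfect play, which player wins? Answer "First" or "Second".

W/L table (W = player to move can force a win):
i:   0  1  2  3  4  5  6  7  8  9
     L  W  W  W  L  W  W  W  L  W
Position 9 is W, so the first player wins.

First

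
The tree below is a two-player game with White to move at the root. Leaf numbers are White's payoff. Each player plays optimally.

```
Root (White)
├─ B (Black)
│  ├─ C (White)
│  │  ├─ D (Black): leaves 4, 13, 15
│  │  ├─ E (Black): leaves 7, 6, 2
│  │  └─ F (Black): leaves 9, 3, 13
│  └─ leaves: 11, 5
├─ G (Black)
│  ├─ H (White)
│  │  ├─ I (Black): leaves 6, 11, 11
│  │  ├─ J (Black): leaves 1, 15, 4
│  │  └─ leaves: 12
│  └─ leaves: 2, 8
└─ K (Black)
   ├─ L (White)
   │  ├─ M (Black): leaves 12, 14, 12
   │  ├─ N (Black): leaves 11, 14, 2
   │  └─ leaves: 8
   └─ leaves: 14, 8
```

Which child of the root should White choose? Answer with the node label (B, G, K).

D (Black): min(4, 13, 15) = 4
E (Black): min(7, 6, 2) = 2
F (Black): min(9, 3, 13) = 3
C (White): max(4, 2, 3) = 4
B (Black): min(4, 11, 5) = 4
I (Black): min(6, 11, 11) = 6
J (Black): min(1, 15, 4) = 1
H (White): max(6, 1, 12) = 12
G (Black): min(12, 2, 8) = 2
M (Black): min(12, 14, 12) = 12
N (Black): min(11, 14, 2) = 2
L (White): max(12, 2, 8) = 12
K (Black): min(12, 14, 8) = 8
Root (White): max(4, 2, 8) = 8
White picks the child with the highest value: K (value 8).

K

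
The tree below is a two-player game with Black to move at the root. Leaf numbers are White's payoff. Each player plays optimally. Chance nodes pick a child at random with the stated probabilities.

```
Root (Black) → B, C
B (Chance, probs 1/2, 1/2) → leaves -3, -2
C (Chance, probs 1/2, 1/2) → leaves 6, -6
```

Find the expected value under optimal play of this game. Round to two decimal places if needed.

-2.5

B (Chance): 1/2·-3 + 1/2·-2 = -2.5
C (Chance): 1/2·6 + 1/2·-6 = 0
Root (Black): min(-2.5, 0) = -2.5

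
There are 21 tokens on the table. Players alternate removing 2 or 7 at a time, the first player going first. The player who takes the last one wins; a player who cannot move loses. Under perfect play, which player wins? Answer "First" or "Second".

First

W/L table (W = player to move can force a win):
i:   0  1  2  3  4  5  6  7  8  9 10 11 12 13 14 15 16 17 18 19 20 21
     L  L  W  W  L  L  W  W  W  L  L  W  W  L  L  W  W  W  L  L  W  W
Position 21 is W, so the first player wins.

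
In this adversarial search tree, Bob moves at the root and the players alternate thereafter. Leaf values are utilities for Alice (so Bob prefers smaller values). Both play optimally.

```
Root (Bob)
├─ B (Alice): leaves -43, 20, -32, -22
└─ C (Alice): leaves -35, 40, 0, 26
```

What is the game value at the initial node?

B (Alice): max(-43, 20, -32, -22) = 20
C (Alice): max(-35, 40, 0, 26) = 40
Root (Bob): min(20, 40) = 20

20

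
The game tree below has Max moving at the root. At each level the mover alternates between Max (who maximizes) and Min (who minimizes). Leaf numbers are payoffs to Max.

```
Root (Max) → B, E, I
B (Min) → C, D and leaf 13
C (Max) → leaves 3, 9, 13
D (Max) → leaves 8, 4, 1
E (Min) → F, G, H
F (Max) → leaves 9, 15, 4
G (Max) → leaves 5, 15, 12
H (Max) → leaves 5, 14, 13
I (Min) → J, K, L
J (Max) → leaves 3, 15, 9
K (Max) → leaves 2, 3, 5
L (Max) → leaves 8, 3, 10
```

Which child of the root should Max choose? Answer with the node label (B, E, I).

C (Max): max(3, 9, 13) = 13
D (Max): max(8, 4, 1) = 8
B (Min): min(13, 8, 13) = 8
F (Max): max(9, 15, 4) = 15
G (Max): max(5, 15, 12) = 15
H (Max): max(5, 14, 13) = 14
E (Min): min(15, 15, 14) = 14
J (Max): max(3, 15, 9) = 15
K (Max): max(2, 3, 5) = 5
L (Max): max(8, 3, 10) = 10
I (Min): min(15, 5, 10) = 5
Root (Max): max(8, 14, 5) = 14
Max picks the child with the highest value: E (value 14).

E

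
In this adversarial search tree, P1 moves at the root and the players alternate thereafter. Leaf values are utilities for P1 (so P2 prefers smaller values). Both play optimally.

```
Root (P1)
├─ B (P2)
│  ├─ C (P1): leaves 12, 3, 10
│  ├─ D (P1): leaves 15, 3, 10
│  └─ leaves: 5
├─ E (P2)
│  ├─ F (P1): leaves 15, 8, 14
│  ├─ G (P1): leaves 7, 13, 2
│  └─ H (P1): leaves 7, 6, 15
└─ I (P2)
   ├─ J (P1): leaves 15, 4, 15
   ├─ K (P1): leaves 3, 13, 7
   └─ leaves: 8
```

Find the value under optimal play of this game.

C (P1): max(12, 3, 10) = 12
D (P1): max(15, 3, 10) = 15
B (P2): min(12, 15, 5) = 5
F (P1): max(15, 8, 14) = 15
G (P1): max(7, 13, 2) = 13
H (P1): max(7, 6, 15) = 15
E (P2): min(15, 13, 15) = 13
J (P1): max(15, 4, 15) = 15
K (P1): max(3, 13, 7) = 13
I (P2): min(15, 13, 8) = 8
Root (P1): max(5, 13, 8) = 13

13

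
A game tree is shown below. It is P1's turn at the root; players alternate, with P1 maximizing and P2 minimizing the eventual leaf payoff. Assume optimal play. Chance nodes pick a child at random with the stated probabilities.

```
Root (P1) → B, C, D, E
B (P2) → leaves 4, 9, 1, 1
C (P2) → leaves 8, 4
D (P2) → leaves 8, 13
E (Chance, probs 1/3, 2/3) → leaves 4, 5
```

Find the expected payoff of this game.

B (P2): min(4, 9, 1, 1) = 1
C (P2): min(8, 4) = 4
D (P2): min(8, 13) = 8
E (Chance): 1/3·4 + 2/3·5 = 4.67
Root (P1): max(1, 4, 8, 4.67) = 8

8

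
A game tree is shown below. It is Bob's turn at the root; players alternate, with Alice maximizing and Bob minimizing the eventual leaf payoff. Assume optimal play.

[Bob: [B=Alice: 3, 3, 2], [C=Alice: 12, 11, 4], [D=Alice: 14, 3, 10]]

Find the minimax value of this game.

B (Alice): max(3, 3, 2) = 3
C (Alice): max(12, 11, 4) = 12
D (Alice): max(14, 3, 10) = 14
Root (Bob): min(3, 12, 14) = 3

3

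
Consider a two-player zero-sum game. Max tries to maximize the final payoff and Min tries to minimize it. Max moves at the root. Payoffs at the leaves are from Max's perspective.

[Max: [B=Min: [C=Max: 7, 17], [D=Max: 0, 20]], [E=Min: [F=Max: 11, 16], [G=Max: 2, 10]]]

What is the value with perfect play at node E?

F: max(11, 16) = 16
G: max(2, 10) = 10
E: min(16, 10) = 10

10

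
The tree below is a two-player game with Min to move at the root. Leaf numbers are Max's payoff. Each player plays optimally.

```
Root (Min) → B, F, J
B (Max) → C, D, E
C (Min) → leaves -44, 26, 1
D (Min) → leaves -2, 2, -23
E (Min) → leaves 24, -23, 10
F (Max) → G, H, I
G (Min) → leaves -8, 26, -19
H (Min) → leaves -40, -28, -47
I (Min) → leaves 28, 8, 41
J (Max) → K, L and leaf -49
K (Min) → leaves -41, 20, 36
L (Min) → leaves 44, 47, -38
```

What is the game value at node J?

-38

K: min(-41, 20, 36) = -41
L: min(44, 47, -38) = -38
J: max(-41, -38, -49) = -38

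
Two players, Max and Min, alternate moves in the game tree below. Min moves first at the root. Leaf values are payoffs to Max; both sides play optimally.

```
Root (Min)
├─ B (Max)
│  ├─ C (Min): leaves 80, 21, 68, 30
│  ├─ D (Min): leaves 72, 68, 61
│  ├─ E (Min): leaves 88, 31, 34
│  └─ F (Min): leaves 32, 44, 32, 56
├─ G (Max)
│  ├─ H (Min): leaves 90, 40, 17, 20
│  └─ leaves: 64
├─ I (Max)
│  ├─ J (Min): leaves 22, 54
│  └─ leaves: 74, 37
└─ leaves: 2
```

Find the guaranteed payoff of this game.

2

C (Min): min(80, 21, 68, 30) = 21
D (Min): min(72, 68, 61) = 61
E (Min): min(88, 31, 34) = 31
F (Min): min(32, 44, 32, 56) = 32
B (Max): max(21, 61, 31, 32) = 61
H (Min): min(90, 40, 17, 20) = 17
G (Max): max(17, 64) = 64
J (Min): min(22, 54) = 22
I (Max): max(22, 74, 37) = 74
Root (Min): min(61, 64, 74, 2) = 2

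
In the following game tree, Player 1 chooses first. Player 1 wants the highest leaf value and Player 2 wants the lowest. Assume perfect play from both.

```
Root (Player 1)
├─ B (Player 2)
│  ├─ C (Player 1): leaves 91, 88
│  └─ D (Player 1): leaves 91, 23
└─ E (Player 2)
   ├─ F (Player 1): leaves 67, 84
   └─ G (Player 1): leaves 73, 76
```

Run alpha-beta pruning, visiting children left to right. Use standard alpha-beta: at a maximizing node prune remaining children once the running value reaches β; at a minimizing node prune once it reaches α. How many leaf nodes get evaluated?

C [α=-∞,β=+∞]: v=91
D [α=-∞,β=91]: v=91 after child 1 ≥ β → β-cutoff, skip 1
B [α=-∞,β=+∞]: v=91
F [α=91,β=+∞]: v=84
E [α=91,β=+∞]: v=84 after child 1 ≤ α → α-cutoff, skip 1
Root [α=-∞,β=+∞]: v=91
Leaves evaluated: 5 of 8.

5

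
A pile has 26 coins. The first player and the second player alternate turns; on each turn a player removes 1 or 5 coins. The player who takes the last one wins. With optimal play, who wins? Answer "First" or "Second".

Compute winning (W) and losing (L) positions by backward induction:
i:   0  1  2  3  4  5  6  7  8  9 10 11 12 13 14 15 16 17 18 19 20 21 22 23 24 25 26
     L  W  L  W  L  W  L  W  L  W  L  W  L  W  L  W  L  W  L  W  L  W  L  W  L  W  L
Position 26 is L, so the second player wins.

Second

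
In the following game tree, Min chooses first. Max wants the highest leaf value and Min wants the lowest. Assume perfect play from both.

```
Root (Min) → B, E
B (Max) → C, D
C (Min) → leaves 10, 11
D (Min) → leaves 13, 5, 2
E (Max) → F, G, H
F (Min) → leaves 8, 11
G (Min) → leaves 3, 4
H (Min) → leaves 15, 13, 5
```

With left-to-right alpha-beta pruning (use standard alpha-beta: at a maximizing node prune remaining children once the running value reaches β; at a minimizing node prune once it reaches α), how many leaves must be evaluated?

C [α=-∞,β=+∞]: v=10
D [α=10,β=+∞]: v=5 after child 2 ≤ α → α-cutoff, skip 1
B [α=-∞,β=+∞]: v=10
F [α=-∞,β=10]: v=8
G [α=8,β=10]: v=3 after child 1 ≤ α → α-cutoff, skip 1
H [α=8,β=10]: v=5
E [α=-∞,β=10]: v=8
Root [α=-∞,β=+∞]: v=8
Leaves evaluated: 10 of 12.

10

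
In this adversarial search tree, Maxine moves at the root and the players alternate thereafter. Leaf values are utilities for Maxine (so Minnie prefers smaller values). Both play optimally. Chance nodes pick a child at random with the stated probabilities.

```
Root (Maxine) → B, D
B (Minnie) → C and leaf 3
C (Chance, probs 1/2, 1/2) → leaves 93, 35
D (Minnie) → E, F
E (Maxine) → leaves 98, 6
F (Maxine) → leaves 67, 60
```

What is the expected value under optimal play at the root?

C (Chance): 1/2·93 + 1/2·35 = 64
B (Minnie): min(64, 3) = 3
E (Maxine): max(98, 6) = 98
F (Maxine): max(67, 60) = 67
D (Minnie): min(98, 67) = 67
Root (Maxine): max(3, 67) = 67

67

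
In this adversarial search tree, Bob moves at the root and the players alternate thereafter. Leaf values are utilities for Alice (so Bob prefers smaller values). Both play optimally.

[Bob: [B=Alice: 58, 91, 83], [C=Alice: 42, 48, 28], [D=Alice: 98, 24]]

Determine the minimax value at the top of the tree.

48

B (Alice): max(58, 91, 83) = 91
C (Alice): max(42, 48, 28) = 48
D (Alice): max(98, 24) = 98
Root (Bob): min(91, 48, 98) = 48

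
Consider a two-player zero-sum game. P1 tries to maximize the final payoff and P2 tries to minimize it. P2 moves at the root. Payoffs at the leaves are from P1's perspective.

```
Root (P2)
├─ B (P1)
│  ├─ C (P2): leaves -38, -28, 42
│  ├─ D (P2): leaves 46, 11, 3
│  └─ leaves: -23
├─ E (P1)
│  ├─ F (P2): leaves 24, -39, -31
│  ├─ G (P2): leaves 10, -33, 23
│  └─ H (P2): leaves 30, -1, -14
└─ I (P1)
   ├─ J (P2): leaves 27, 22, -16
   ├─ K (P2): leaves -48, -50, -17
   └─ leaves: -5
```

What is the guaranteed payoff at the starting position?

C (P2): min(-38, -28, 42) = -38
D (P2): min(46, 11, 3) = 3
B (P1): max(-38, 3, -23) = 3
F (P2): min(24, -39, -31) = -39
G (P2): min(10, -33, 23) = -33
H (P2): min(30, -1, -14) = -14
E (P1): max(-39, -33, -14) = -14
J (P2): min(27, 22, -16) = -16
K (P2): min(-48, -50, -17) = -50
I (P1): max(-16, -50, -5) = -5
Root (P2): min(3, -14, -5) = -14

-14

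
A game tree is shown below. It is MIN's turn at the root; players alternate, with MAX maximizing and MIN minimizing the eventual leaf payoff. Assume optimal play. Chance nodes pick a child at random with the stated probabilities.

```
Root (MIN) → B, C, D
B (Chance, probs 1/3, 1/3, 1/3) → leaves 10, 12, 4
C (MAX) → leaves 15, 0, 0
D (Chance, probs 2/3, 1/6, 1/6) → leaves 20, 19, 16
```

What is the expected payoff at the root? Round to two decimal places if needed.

8.67

B (Chance): 1/3·10 + 1/3·12 + 1/3·4 = 8.67
C (MAX): max(15, 0, 0) = 15
D (Chance): 2/3·20 + 1/6·19 + 1/6·16 = 19.17
Root (MIN): min(8.67, 15, 19.17) = 8.67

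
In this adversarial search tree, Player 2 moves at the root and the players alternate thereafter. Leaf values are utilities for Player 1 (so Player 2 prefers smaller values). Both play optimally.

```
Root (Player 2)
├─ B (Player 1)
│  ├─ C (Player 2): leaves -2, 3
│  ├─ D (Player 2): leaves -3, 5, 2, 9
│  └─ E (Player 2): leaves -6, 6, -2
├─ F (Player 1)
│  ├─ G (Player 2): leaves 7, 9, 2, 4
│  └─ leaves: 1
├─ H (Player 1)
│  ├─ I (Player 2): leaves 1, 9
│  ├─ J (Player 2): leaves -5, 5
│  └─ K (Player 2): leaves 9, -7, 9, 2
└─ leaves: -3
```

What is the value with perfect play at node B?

C: min(-2, 3) = -2
D: min(-3, 5, 2, 9) = -3
E: min(-6, 6, -2) = -6
B: max(-2, -3, -6) = -2

-2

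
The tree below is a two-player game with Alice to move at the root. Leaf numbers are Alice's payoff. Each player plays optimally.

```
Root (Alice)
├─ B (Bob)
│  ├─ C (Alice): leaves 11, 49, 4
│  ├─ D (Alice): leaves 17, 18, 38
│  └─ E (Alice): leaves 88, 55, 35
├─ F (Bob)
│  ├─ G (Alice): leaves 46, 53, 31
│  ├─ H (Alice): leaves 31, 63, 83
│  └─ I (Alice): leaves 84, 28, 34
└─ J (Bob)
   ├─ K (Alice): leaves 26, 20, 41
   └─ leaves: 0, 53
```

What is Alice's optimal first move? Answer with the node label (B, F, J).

C (Alice): max(11, 49, 4) = 49
D (Alice): max(17, 18, 38) = 38
E (Alice): max(88, 55, 35) = 88
B (Bob): min(49, 38, 88) = 38
G (Alice): max(46, 53, 31) = 53
H (Alice): max(31, 63, 83) = 83
I (Alice): max(84, 28, 34) = 84
F (Bob): min(53, 83, 84) = 53
K (Alice): max(26, 20, 41) = 41
J (Bob): min(41, 0, 53) = 0
Root (Alice): max(38, 53, 0) = 53
Alice picks the child with the highest value: F (value 53).

F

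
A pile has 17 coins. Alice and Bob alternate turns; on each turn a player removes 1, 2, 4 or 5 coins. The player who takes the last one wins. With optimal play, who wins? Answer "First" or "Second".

Positions where the player to move wins (W) vs loses (L):
i:   0  1  2  3  4  5  6  7  8  9 10 11 12 13 14 15 16 17
     L  W  W  L  W  W  L  W  W  L  W  W  L  W  W  L  W  W
Position 17 is W, so the first player wins.

First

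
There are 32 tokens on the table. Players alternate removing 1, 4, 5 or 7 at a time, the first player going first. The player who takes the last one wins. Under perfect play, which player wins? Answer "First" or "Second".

Second

Compute winning (W) and losing (L) positions by backward induction:
i:   0  1  2  3  4  5  6  7  8  9 10 11 12 13 14 15 16 17 18 19 20 21 22 23 24 25 26 27 28 29 30 31 32
     L  W  L  W  W  W  W  W  L  W  L  W  W  W  W  W  L  W  L  W  W  W  W  W  L  W  L  W  W  W  W  W  L
Position 32 is L, so the second player wins.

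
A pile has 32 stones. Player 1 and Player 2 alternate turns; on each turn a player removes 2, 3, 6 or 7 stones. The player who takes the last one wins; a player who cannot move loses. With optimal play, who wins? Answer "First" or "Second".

Second

W/L table (W = player to move can force a win):
i:   0  1  2  3  4  5  6  7  8  9 10 11 12 13 14 15 16 17 18 19 20 21 22 23 24 25 26 27 28 29 30 31 32
     L  L  W  W  W  L  W  W  W  L  L  W  W  W  L  W  W  W  L  L  W  W  W  L  W  W  W  L  L  W  W  W  L
Position 32 is L, so the second player wins.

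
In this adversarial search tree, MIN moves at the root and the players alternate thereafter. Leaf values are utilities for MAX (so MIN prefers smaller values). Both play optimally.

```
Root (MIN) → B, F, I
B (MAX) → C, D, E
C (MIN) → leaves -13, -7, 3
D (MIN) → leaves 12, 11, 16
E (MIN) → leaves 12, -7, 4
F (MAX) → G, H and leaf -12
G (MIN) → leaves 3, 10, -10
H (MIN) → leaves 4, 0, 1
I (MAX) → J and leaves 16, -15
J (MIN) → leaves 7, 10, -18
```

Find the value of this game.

C (MIN): min(-13, -7, 3) = -13
D (MIN): min(12, 11, 16) = 11
E (MIN): min(12, -7, 4) = -7
B (MAX): max(-13, 11, -7) = 11
G (MIN): min(3, 10, -10) = -10
H (MIN): min(4, 0, 1) = 0
F (MAX): max(-10, 0, -12) = 0
J (MIN): min(7, 10, -18) = -18
I (MAX): max(-18, 16, -15) = 16
Root (MIN): min(11, 0, 16) = 0

0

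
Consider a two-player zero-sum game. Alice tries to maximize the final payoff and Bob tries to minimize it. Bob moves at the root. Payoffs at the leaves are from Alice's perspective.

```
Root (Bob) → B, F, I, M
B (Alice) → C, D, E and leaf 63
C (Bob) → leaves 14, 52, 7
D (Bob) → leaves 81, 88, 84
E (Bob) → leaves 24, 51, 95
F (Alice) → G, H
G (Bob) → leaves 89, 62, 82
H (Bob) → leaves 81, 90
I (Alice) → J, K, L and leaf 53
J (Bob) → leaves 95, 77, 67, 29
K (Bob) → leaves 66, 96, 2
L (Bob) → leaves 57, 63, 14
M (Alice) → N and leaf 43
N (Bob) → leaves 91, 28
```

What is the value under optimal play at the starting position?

C (Bob): min(14, 52, 7) = 7
D (Bob): min(81, 88, 84) = 81
E (Bob): min(24, 51, 95) = 24
B (Alice): max(7, 81, 24, 63) = 81
G (Bob): min(89, 62, 82) = 62
H (Bob): min(81, 90) = 81
F (Alice): max(62, 81) = 81
J (Bob): min(95, 77, 67, 29) = 29
K (Bob): min(66, 96, 2) = 2
L (Bob): min(57, 63, 14) = 14
I (Alice): max(29, 2, 14, 53) = 53
N (Bob): min(91, 28) = 28
M (Alice): max(28, 43) = 43
Root (Bob): min(81, 81, 53, 43) = 43

43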